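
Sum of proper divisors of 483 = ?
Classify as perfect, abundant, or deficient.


Proper divisors: 1, 3, 7, 21, 23, 69, 161
Sum = 1 + 3 + 7 + 21 + 23 + 69 + 161 = 285
285 < 483 → deficient

s(483) = 285 (deficient)


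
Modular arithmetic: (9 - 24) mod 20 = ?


9 - 24 = -15
-15 mod 20 = 5


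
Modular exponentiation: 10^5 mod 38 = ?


10^1 mod 38 = 10
10^2 mod 38 = 24
10^3 mod 38 = 12
10^4 mod 38 = 6
10^5 mod 38 = 22


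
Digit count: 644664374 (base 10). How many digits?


644664374 has 9 digits in base 10
floor(log10(644664374)) + 1 = floor(8.8093) + 1 = 9

9 digits (base 10)


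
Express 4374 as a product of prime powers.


4374 / 2 = 2187
2187 / 3 = 729
729 / 3 = 243
243 / 3 = 81
81 / 3 = 27
27 / 3 = 9
9 / 3 = 3
3 / 3 = 1
4374 = 2 × 3^7


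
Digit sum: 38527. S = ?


3 + 8 + 5 + 2 + 7 = 25


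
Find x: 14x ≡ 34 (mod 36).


GCD(14, 36) = 2 divides 34
Divide: 7x ≡ 17 (mod 18)
x ≡ 5 (mod 18)


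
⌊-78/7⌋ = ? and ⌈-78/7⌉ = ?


-78/7 = -11.1429
floor = -12
ceil = -11

floor = -12, ceil = -11


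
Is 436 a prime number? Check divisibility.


436 / 2 = 218 (exact division)
436 is NOT prime.

No, 436 is not prime


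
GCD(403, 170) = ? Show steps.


403 = 2 * 170 + 63
170 = 2 * 63 + 44
63 = 1 * 44 + 19
44 = 2 * 19 + 6
19 = 3 * 6 + 1
6 = 6 * 1 + 0
GCD = 1


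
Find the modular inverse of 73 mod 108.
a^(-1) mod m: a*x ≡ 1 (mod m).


Use the extended Euclidean algorithm on (108, 73); each row r = 108*s + 73*t:
r=108, s=1, t=0
r=73, s=0, t=1
q=1: r=35, s=1, t=-1   [108*(1) + 73*(-1) = 35]
q=2: r=3, s=-2, t=3   [108*(-2) + 73*(3) = 3]
q=11: r=2, s=23, t=-34   [108*(23) + 73*(-34) = 2]
q=1: r=1, s=-25, t=37   [108*(-25) + 73*(37) = 1]
q=2: r=0, s=73, t=-108   [108*(73) + 73*(-108) = 0]
GCD = 1 with t = 37, so 73*(37) ≡ 1 (mod 108)
Inverse = 37 mod 108 = 37
Check: 73 * 37 = 2701 ≡ 1 (mod 108)

73^(-1) ≡ 37 (mod 108)


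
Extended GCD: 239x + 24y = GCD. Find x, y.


Tabular extended Euclidean (each row: r = 239*s + 24*t):
r=239, s=1, t=0
r=24, s=0, t=1
q=9: r=23, s=1, t=-9   [239*(1) + 24*(-9) = 23]
q=1: r=1, s=-1, t=10   [239*(-1) + 24*(10) = 1]
q=23: r=0, s=24, t=-239   [239*(24) + 24*(-239) = 0]
GCD = 1; from the row with r=1: x=-1, y=10
Check: 239*(-1) + 24*(10) = -239 + 240 = 1

GCD = 1, x = -1, y = 10


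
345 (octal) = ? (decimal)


345 (base 8) = 229 (decimal)
229 (decimal) = 229 (base 10)


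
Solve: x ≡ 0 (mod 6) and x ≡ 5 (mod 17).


M = 6*17 = 102
M1 = M/6 = 17, M2 = M/17 = 6
M1^(-1) mod 6 = 5, M2^(-1) mod 17 = 3
x = 0*17*5 + 5*6*3 = 90
90 mod 102 = 90
Check: 90 mod 6 = 0 ✓, 90 mod 17 = 5 ✓

x ≡ 90 (mod 102)


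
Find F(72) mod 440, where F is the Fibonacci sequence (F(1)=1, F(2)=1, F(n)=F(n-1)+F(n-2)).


F(k) mod 440 for k=1..72:
1, 1, 2, 3, 5, 8, 13, 21, 34, 55, 89, 144, 233, 377, 170, 107, 277, 384, 221, 165, 386, 111, 57, 168, 225, 393, 178, 131, 309, 0, 309, 309, 178, 47, 225, 272, 57, 329, 386, 275, 221, 56, 277, 333, 170, 63, 233, 296, 89, 385, 34, 419, 13, 432, 5, 437, 2, 439, 1, 0, 1, 1, 2, 3, 5, 8, 13, 21, 34, 55, 89, 144
F(72) mod 440 = 144


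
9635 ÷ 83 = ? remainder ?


9635 = 83 * 116 + 7
Check: 9628 + 7 = 9635

q = 116, r = 7


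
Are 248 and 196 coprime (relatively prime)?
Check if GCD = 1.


Euclidean algorithm:
248 = 1 * 196 + 52
196 = 3 * 52 + 40
52 = 1 * 40 + 12
40 = 3 * 12 + 4
12 = 3 * 4 + 0
GCD(248, 196) = 4

No, not coprime (GCD = 4)


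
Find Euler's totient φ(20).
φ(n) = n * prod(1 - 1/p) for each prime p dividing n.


20 = 2^2 × 5
Prime factors: 2, 5
φ(20) = 20 × (1-1/2) × (1-1/5)
= 20 × 1/2 × 4/5 = 8

φ(20) = 8


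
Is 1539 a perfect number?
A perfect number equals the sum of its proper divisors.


Proper divisors of 1539: 1, 3, 9, 19, 27, 57, 81, 171, 513
Sum = 1 + 3 + 9 + 19 + 27 + 57 + 81 + 171 + 513 = 881

No, 1539 is not perfect (881 ≠ 1539)


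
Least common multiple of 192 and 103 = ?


GCD(192, 103) = 1
LCM = 192*103/1 = 19776/1 = 19776

LCM = 19776


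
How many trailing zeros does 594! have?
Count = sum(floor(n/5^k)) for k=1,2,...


floor(594/5) = 118
floor(594/25) = 23
floor(594/125) = 4
Total = 145

145 trailing zeros


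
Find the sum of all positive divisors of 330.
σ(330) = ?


Divisors of 330: 1, 2, 3, 5, 6, 10, 11, 15, 22, 30, 33, 55, 66, 110, 165, 330
Sum = 1 + 2 + 3 + 5 + 6 + 10 + 11 + 15 + 22 + 30 + 33 + 55 + 66 + 110 + 165 + 330 = 864

σ(330) = 864


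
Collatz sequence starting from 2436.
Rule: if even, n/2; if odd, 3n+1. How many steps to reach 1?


2436 → 1218 → 609 → 1828 → 914 → 457 → 1372 → 686 → 343 → 1030 → 515 → 1546 → 773 → 2320 → 1160 → 580 → 290 → 145 → 436 → 218 → 109 → 328 → 164 → 82 → 41 → 124 → 62 → 31 → 94 → 47 → 142 → 71 → 214 → 107 → 322 → 161 → 484 → 242 → 121 → 364 → 182 → 91 → 274 → 137 → 412 → 206 → 103 → 310 → 155 → 466 → 233 → 700 → 350 → 175 → 526 → 263 → 790 → 395 → 1186 → 593 → 1780 → 890 → 445 → 1336 → 668 → 334 → 167 → 502 → 251 → 754 → 377 → 1132 → 566 → 283 → 850 → 425 → 1276 → 638 → 319 → 958 → 479 → 1438 → 719 → 2158 → 1079 → 3238 → 1619 → 4858 → 2429 → 7288 → 3644 → 1822 → 911 → 2734 → 1367 → 4102 → 2051 → 6154 → 3077 → 9232 → 4616 → 2308 → 1154 → 577 → 1732 → 866 → 433 → 1300 → 650 → 325 → 976 → 488 → 244 → 122 → 61 → 184 → 92 → 46 → 23 → 70 → 35 → 106 → 53 → 160 → 80 → 40 → 20 → 10 → 5 → 16 → 8 → 4 → 2 → 1
Total steps = 133

133 steps


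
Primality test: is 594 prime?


594 / 2 = 297 (exact division)
594 is NOT prime.

No, 594 is not prime


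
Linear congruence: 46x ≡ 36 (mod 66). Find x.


GCD(46, 66) = 2 divides 36
Divide: 23x ≡ 18 (mod 33)
x ≡ 18 (mod 33)


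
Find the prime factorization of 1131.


1131 / 3 = 377
377 / 13 = 29
29 / 29 = 1
1131 = 3 × 13 × 29


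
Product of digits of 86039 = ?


8 × 6 × 0 × 3 × 9 = 0


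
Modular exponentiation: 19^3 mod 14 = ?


19^1 mod 14 = 5
19^2 mod 14 = 11
19^3 mod 14 = 13


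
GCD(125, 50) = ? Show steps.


125 = 2 * 50 + 25
50 = 2 * 25 + 0
GCD = 25


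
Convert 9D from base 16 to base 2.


9D (base 16) = 157 (decimal)
157 (decimal) = 10011101 (base 2)


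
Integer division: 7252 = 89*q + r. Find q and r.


7252 = 89 * 81 + 43
Check: 7209 + 43 = 7252

q = 81, r = 43


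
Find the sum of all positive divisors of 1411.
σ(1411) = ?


Divisors of 1411: 1, 17, 83, 1411
Sum = 1 + 17 + 83 + 1411 = 1512

σ(1411) = 1512


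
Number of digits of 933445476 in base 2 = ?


933445476 in base 2 = 110111101000110011111101100100
Number of digits = 30

30 digits (base 2)


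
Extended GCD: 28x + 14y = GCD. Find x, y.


Tabular extended Euclidean (each row: r = 28*s + 14*t):
r=28, s=1, t=0
r=14, s=0, t=1
q=2: r=0, s=1, t=-2   [28*(1) + 14*(-2) = 0]
GCD = 14; from the row with r=14: x=0, y=1
Check: 28*(0) + 14*(1) = 0 + 14 = 14

GCD = 14, x = 0, y = 1


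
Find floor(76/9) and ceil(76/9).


76/9 = 8.4444
floor = 8
ceil = 9

floor = 8, ceil = 9


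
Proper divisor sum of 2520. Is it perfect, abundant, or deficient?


Proper divisors: 1, 2, 3, 4, 5, 6, 7, 8, 9, 10, 12, 14, 15, 18, 20, 21, 24, 28, 30, 35, 36, 40, 42, 45, 56, 60, 63, 70, 72, 84, 90, 105, 120, 126, 140, 168, 180, 210, 252, 280, 315, 360, 420, 504, 630, 840, 1260
Sum = 1 + 2 + 3 + 4 + 5 + 6 + 7 + 8 + 9 + 10 + 12 + 14 + 15 + 18 + 20 + 21 + 24 + 28 + 30 + 35 + 36 + 40 + 42 + 45 + 56 + 60 + 63 + 70 + 72 + 84 + 90 + 105 + 120 + 126 + 140 + 168 + 180 + 210 + 252 + 280 + 315 + 360 + 420 + 504 + 630 + 840 + 1260 = 6840
6840 > 2520 → abundant

s(2520) = 6840 (abundant)


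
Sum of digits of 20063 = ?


2 + 0 + 0 + 6 + 3 = 11


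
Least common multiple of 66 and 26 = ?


GCD(66, 26) = 2
LCM = 66*26/2 = 1716/2 = 858

LCM = 858


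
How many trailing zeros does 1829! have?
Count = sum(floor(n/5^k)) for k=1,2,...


floor(1829/5) = 365
floor(1829/25) = 73
floor(1829/125) = 14
floor(1829/625) = 2
Total = 454

454 trailing zeros


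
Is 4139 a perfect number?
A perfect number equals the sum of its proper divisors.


Proper divisors of 4139: 1
Sum = 1 = 1

No, 4139 is not perfect (1 ≠ 4139)


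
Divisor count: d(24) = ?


24 = 2^3 × 3^1
d(24) = (3+1) × (1+1) = 8

8 divisors


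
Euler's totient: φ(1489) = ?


1489 = 1489
Prime factors: 1489
φ(1489) = 1489 × (1-1/1489)
= 1489 × 1488/1489 = 1488

φ(1489) = 1488


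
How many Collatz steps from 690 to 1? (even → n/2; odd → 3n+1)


690 → 345 → 1036 → 518 → 259 → 778 → 389 → 1168 → 584 → 292 → 146 → 73 → 220 → 110 → 55 → 166 → 83 → 250 → 125 → 376 → 188 → 94 → 47 → 142 → 71 → 214 → 107 → 322 → 161 → 484 → 242 → 121 → 364 → 182 → 91 → 274 → 137 → 412 → 206 → 103 → 310 → 155 → 466 → 233 → 700 → 350 → 175 → 526 → 263 → 790 → 395 → 1186 → 593 → 1780 → 890 → 445 → 1336 → 668 → 334 → 167 → 502 → 251 → 754 → 377 → 1132 → 566 → 283 → 850 → 425 → 1276 → 638 → 319 → 958 → 479 → 1438 → 719 → 2158 → 1079 → 3238 → 1619 → 4858 → 2429 → 7288 → 3644 → 1822 → 911 → 2734 → 1367 → 4102 → 2051 → 6154 → 3077 → 9232 → 4616 → 2308 → 1154 → 577 → 1732 → 866 → 433 → 1300 → 650 → 325 → 976 → 488 → 244 → 122 → 61 → 184 → 92 → 46 → 23 → 70 → 35 → 106 → 53 → 160 → 80 → 40 → 20 → 10 → 5 → 16 → 8 → 4 → 2 → 1
Total steps = 126

126 steps


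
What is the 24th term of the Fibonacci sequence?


Sequence: 1, 1, 2, 3, 5, 8, 13, 21, 34, 55, 89, 144, 233, 377, 610, 987, 1597, 2584, 4181, 6765, 10946, 17711, 28657, 46368
F(24) = 46368


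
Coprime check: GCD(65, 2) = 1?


Euclidean algorithm:
65 = 32 * 2 + 1
2 = 2 * 1 + 0
GCD(65, 2) = 1

Yes, coprime (GCD = 1)


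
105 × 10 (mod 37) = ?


105 × 10 = 1050
1050 mod 37 = 14


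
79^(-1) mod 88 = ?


Use the extended Euclidean algorithm on (88, 79); each row r = 88*s + 79*t:
r=88, s=1, t=0
r=79, s=0, t=1
q=1: r=9, s=1, t=-1   [88*(1) + 79*(-1) = 9]
q=8: r=7, s=-8, t=9   [88*(-8) + 79*(9) = 7]
q=1: r=2, s=9, t=-10   [88*(9) + 79*(-10) = 2]
q=3: r=1, s=-35, t=39   [88*(-35) + 79*(39) = 1]
q=2: r=0, s=79, t=-88   [88*(79) + 79*(-88) = 0]
GCD = 1 with t = 39, so 79*(39) ≡ 1 (mod 88)
Inverse = 39 mod 88 = 39
Check: 79 * 39 = 3081 ≡ 1 (mod 88)

79^(-1) ≡ 39 (mod 88)


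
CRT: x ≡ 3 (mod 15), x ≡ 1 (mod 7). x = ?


M = 15*7 = 105
M1 = M/15 = 7, M2 = M/7 = 15
M1^(-1) mod 15 = 13, M2^(-1) mod 7 = 1
x = 3*7*13 + 1*15*1 = 288
288 mod 105 = 78
Check: 78 mod 15 = 3 ✓, 78 mod 7 = 1 ✓

x ≡ 78 (mod 105)


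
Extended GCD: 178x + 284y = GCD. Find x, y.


Tabular extended Euclidean (each row: r = 178*s + 284*t):
r=178, s=1, t=0
r=284, s=0, t=1
q=0: r=178, s=1, t=0   [178*(1) + 284*(0) = 178]
q=1: r=106, s=-1, t=1   [178*(-1) + 284*(1) = 106]
q=1: r=72, s=2, t=-1   [178*(2) + 284*(-1) = 72]
q=1: r=34, s=-3, t=2   [178*(-3) + 284*(2) = 34]
q=2: r=4, s=8, t=-5   [178*(8) + 284*(-5) = 4]
q=8: r=2, s=-67, t=42   [178*(-67) + 284*(42) = 2]
q=2: r=0, s=142, t=-89   [178*(142) + 284*(-89) = 0]
GCD = 2; from the row with r=2: x=-67, y=42
Check: 178*(-67) + 284*(42) = -11926 + 11928 = 2

GCD = 2, x = -67, y = 42


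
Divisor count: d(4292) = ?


4292 = 2^2 × 29^1 × 37^1
d(4292) = (2+1) × (1+1) × (1+1) = 12

12 divisors


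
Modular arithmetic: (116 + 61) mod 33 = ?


116 + 61 = 177
177 mod 33 = 12


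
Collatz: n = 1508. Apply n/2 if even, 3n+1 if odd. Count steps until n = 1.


1508 → 754 → 377 → 1132 → 566 → 283 → 850 → 425 → 1276 → 638 → 319 → 958 → 479 → 1438 → 719 → 2158 → 1079 → 3238 → 1619 → 4858 → 2429 → 7288 → 3644 → 1822 → 911 → 2734 → 1367 → 4102 → 2051 → 6154 → 3077 → 9232 → 4616 → 2308 → 1154 → 577 → 1732 → 866 → 433 → 1300 → 650 → 325 → 976 → 488 → 244 → 122 → 61 → 184 → 92 → 46 → 23 → 70 → 35 → 106 → 53 → 160 → 80 → 40 → 20 → 10 → 5 → 16 → 8 → 4 → 2 → 1
Total steps = 65

65 steps


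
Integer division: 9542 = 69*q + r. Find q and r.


9542 = 69 * 138 + 20
Check: 9522 + 20 = 9542

q = 138, r = 20


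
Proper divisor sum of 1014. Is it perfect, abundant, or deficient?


Proper divisors: 1, 2, 3, 6, 13, 26, 39, 78, 169, 338, 507
Sum = 1 + 2 + 3 + 6 + 13 + 26 + 39 + 78 + 169 + 338 + 507 = 1182
1182 > 1014 → abundant

s(1014) = 1182 (abundant)


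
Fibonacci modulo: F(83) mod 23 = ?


F(k) mod 23 for k=1..83:
1, 1, 2, 3, 5, 8, 13, 21, 11, 9, 20, 6, 3, 9, 12, 21, 10, 8, 18, 3, 21, 1, 22, 0, 22, 22, 21, 20, 18, 15, 10, 2, 12, 14, 3, 17, 20, 14, 11, 2, 13, 15, 5, 20, 2, 22, 1, 0, 1, 1, 2, 3, 5, 8, 13, 21, 11, 9, 20, 6, 3, 9, 12, 21, 10, 8, 18, 3, 21, 1, 22, 0, 22, 22, 21, 20, 18, 15, 10, 2, 12, 14, 3
F(83) mod 23 = 3


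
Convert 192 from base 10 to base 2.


192 (base 10) = 192 (decimal)
192 (decimal) = 11000000 (base 2)


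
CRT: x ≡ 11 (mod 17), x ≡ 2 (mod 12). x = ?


M = 17*12 = 204
M1 = M/17 = 12, M2 = M/12 = 17
M1^(-1) mod 17 = 10, M2^(-1) mod 12 = 5
x = 11*12*10 + 2*17*5 = 1490
1490 mod 204 = 62
Check: 62 mod 17 = 11 ✓, 62 mod 12 = 2 ✓

x ≡ 62 (mod 204)


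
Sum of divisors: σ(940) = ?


Divisors of 940: 1, 2, 4, 5, 10, 20, 47, 94, 188, 235, 470, 940
Sum = 1 + 2 + 4 + 5 + 10 + 20 + 47 + 94 + 188 + 235 + 470 + 940 = 2016

σ(940) = 2016


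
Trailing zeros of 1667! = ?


floor(1667/5) = 333
floor(1667/25) = 66
floor(1667/125) = 13
floor(1667/625) = 2
Total = 414

414 trailing zeros


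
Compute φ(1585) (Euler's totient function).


1585 = 5 × 317
Prime factors: 5, 317
φ(1585) = 1585 × (1-1/5) × (1-1/317)
= 1585 × 4/5 × 316/317 = 1264

φ(1585) = 1264


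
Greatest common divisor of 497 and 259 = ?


497 = 1 * 259 + 238
259 = 1 * 238 + 21
238 = 11 * 21 + 7
21 = 3 * 7 + 0
GCD = 7


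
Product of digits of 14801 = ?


1 × 4 × 8 × 0 × 1 = 0


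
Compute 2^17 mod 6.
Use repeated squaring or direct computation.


2^1 mod 6 = 2
2^2 mod 6 = 4
2^3 mod 6 = 2
2^4 mod 6 = 4
2^5 mod 6 = 2
2^6 mod 6 = 4
2^7 mod 6 = 2
2^8 mod 6 = 4
2^9 mod 6 = 2
2^10 mod 6 = 4
2^11 mod 6 = 2
2^12 mod 6 = 4
2^13 mod 6 = 2
2^14 mod 6 = 4
2^15 mod 6 = 2
2^16 mod 6 = 4
2^17 mod 6 = 2


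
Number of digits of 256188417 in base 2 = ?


256188417 in base 2 = 1111010001010010000000000001
Number of digits = 28

28 digits (base 2)


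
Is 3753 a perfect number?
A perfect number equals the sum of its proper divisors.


Proper divisors of 3753: 1, 3, 9, 27, 139, 417, 1251
Sum = 1 + 3 + 9 + 27 + 139 + 417 + 1251 = 1847

No, 3753 is not perfect (1847 ≠ 3753)


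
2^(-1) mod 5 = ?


Use the extended Euclidean algorithm on (5, 2); each row r = 5*s + 2*t:
r=5, s=1, t=0
r=2, s=0, t=1
q=2: r=1, s=1, t=-2   [5*(1) + 2*(-2) = 1]
q=2: r=0, s=-2, t=5   [5*(-2) + 2*(5) = 0]
GCD = 1 with t = -2, so 2*(-2) ≡ 1 (mod 5)
Inverse = -2 mod 5 = 3
Check: 2 * 3 = 6 ≡ 1 (mod 5)

2^(-1) ≡ 3 (mod 5)


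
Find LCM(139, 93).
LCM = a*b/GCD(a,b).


GCD(139, 93) = 1
LCM = 139*93/1 = 12927/1 = 12927

LCM = 12927


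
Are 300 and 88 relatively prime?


Euclidean algorithm:
300 = 3 * 88 + 36
88 = 2 * 36 + 16
36 = 2 * 16 + 4
16 = 4 * 4 + 0
GCD(300, 88) = 4

No, not coprime (GCD = 4)


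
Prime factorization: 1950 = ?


1950 / 2 = 975
975 / 3 = 325
325 / 5 = 65
65 / 5 = 13
13 / 13 = 1
1950 = 2 × 3 × 5^2 × 13


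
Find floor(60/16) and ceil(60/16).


60/16 = 3.7500
floor = 3
ceil = 4

floor = 3, ceil = 4


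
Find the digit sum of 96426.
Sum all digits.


9 + 6 + 4 + 2 + 6 = 27


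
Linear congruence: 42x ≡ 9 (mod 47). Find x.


GCD(42, 47) = 1, unique solution
a^(-1) mod 47 = 28
x = 28 * 9 mod 47 = 17

x ≡ 17 (mod 47)


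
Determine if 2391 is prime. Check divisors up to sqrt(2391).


2391 / 3 = 797 (exact division)
2391 is NOT prime.

No, 2391 is not prime


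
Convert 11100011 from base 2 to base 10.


11100011 (base 2) = 227 (decimal)
227 (decimal) = 227 (base 10)


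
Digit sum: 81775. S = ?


8 + 1 + 7 + 7 + 5 = 28


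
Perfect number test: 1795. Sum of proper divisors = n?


Proper divisors of 1795: 1, 5, 359
Sum = 1 + 5 + 359 = 365

No, 1795 is not perfect (365 ≠ 1795)


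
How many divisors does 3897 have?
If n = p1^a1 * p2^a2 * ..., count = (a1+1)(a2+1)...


3897 = 3^2 × 433^1
d(3897) = (2+1) × (1+1) = 6

6 divisors


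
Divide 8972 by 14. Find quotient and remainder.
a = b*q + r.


8972 = 14 * 640 + 12
Check: 8960 + 12 = 8972

q = 640, r = 12


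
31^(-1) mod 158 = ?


Use the extended Euclidean algorithm on (158, 31); each row r = 158*s + 31*t:
r=158, s=1, t=0
r=31, s=0, t=1
q=5: r=3, s=1, t=-5   [158*(1) + 31*(-5) = 3]
q=10: r=1, s=-10, t=51   [158*(-10) + 31*(51) = 1]
q=3: r=0, s=31, t=-158   [158*(31) + 31*(-158) = 0]
GCD = 1 with t = 51, so 31*(51) ≡ 1 (mod 158)
Inverse = 51 mod 158 = 51
Check: 31 * 51 = 1581 ≡ 1 (mod 158)

31^(-1) ≡ 51 (mod 158)


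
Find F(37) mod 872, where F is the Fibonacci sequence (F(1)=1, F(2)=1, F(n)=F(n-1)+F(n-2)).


F(k) mod 872 for k=1..37:
1, 1, 2, 3, 5, 8, 13, 21, 34, 55, 89, 144, 233, 377, 610, 115, 725, 840, 693, 661, 482, 271, 753, 152, 33, 185, 218, 403, 621, 152, 773, 53, 826, 7, 833, 840, 801
F(37) mod 872 = 801


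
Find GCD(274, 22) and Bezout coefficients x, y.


Tabular extended Euclidean (each row: r = 274*s + 22*t):
r=274, s=1, t=0
r=22, s=0, t=1
q=12: r=10, s=1, t=-12   [274*(1) + 22*(-12) = 10]
q=2: r=2, s=-2, t=25   [274*(-2) + 22*(25) = 2]
q=5: r=0, s=11, t=-137   [274*(11) + 22*(-137) = 0]
GCD = 2; from the row with r=2: x=-2, y=25
Check: 274*(-2) + 22*(25) = -548 + 550 = 2

GCD = 2, x = -2, y = 25


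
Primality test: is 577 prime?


Check divisors up to sqrt(577) = 24.0208
No divisors found.
577 is prime.

Yes, 577 is prime


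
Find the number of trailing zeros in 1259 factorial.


floor(1259/5) = 251
floor(1259/25) = 50
floor(1259/125) = 10
floor(1259/625) = 2
Total = 313

313 trailing zeros


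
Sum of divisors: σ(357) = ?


Divisors of 357: 1, 3, 7, 17, 21, 51, 119, 357
Sum = 1 + 3 + 7 + 17 + 21 + 51 + 119 + 357 = 576

σ(357) = 576


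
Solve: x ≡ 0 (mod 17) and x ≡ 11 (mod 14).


M = 17*14 = 238
M1 = M/17 = 14, M2 = M/14 = 17
M1^(-1) mod 17 = 11, M2^(-1) mod 14 = 5
x = 0*14*11 + 11*17*5 = 935
935 mod 238 = 221
Check: 221 mod 17 = 0 ✓, 221 mod 14 = 11 ✓

x ≡ 221 (mod 238)


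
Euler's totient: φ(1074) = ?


1074 = 2 × 3 × 179
Prime factors: 2, 3, 179
φ(1074) = 1074 × (1-1/2) × (1-1/3) × (1-1/179)
= 1074 × 1/2 × 2/3 × 178/179 = 356

φ(1074) = 356


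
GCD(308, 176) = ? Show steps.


308 = 1 * 176 + 132
176 = 1 * 132 + 44
132 = 3 * 44 + 0
GCD = 44


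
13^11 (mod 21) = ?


13^1 mod 21 = 13
13^2 mod 21 = 1
13^3 mod 21 = 13
13^4 mod 21 = 1
13^5 mod 21 = 13
13^6 mod 21 = 1
13^7 mod 21 = 13
13^8 mod 21 = 1
13^9 mod 21 = 13
13^10 mod 21 = 1
13^11 mod 21 = 13


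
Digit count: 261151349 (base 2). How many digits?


261151349 in base 2 = 1111100100001101101001110101
Number of digits = 28

28 digits (base 2)


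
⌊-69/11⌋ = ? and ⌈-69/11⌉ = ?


-69/11 = -6.2727
floor = -7
ceil = -6

floor = -7, ceil = -6


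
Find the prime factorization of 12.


12 / 2 = 6
6 / 2 = 3
3 / 3 = 1
12 = 2^2 × 3


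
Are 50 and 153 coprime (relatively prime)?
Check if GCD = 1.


Euclidean algorithm:
153 = 3 * 50 + 3
50 = 16 * 3 + 2
3 = 1 * 2 + 1
2 = 2 * 1 + 0
GCD(50, 153) = 1

Yes, coprime (GCD = 1)


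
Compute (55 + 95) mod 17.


55 + 95 = 150
150 mod 17 = 14


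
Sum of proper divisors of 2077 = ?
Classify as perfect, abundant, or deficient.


Proper divisors: 1, 31, 67
Sum = 1 + 31 + 67 = 99
99 < 2077 → deficient

s(2077) = 99 (deficient)


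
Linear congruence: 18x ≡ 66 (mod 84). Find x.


GCD(18, 84) = 6 divides 66
Divide: 3x ≡ 11 (mod 14)
x ≡ 13 (mod 14)


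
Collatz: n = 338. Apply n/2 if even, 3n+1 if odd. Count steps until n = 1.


338 → 169 → 508 → 254 → 127 → 382 → 191 → 574 → 287 → 862 → 431 → 1294 → 647 → 1942 → 971 → 2914 → 1457 → 4372 → 2186 → 1093 → 3280 → 1640 → 820 → 410 → 205 → 616 → 308 → 154 → 77 → 232 → 116 → 58 → 29 → 88 → 44 → 22 → 11 → 34 → 17 → 52 → 26 → 13 → 40 → 20 → 10 → 5 → 16 → 8 → 4 → 2 → 1
Total steps = 50

50 steps


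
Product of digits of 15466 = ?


1 × 5 × 4 × 6 × 6 = 720


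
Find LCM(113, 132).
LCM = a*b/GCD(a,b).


GCD(113, 132) = 1
LCM = 113*132/1 = 14916/1 = 14916

LCM = 14916


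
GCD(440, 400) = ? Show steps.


440 = 1 * 400 + 40
400 = 10 * 40 + 0
GCD = 40


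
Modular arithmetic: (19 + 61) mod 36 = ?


19 + 61 = 80
80 mod 36 = 8


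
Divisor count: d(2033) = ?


2033 = 19^1 × 107^1
d(2033) = (1+1) × (1+1) = 4

4 divisors


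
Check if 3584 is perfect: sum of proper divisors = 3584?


Proper divisors of 3584: 1, 2, 4, 7, 8, 14, 16, 28, 32, 56, 64, 112, 128, 224, 256, 448, 512, 896, 1792
Sum = 1 + 2 + 4 + 7 + 8 + 14 + 16 + 28 + 32 + 56 + 64 + 112 + 128 + 224 + 256 + 448 + 512 + 896 + 1792 = 4600

No, 3584 is not perfect (4600 ≠ 3584)


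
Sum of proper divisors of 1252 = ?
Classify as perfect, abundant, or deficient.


Proper divisors: 1, 2, 4, 313, 626
Sum = 1 + 2 + 4 + 313 + 626 = 946
946 < 1252 → deficient

s(1252) = 946 (deficient)


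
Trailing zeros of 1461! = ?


floor(1461/5) = 292
floor(1461/25) = 58
floor(1461/125) = 11
floor(1461/625) = 2
Total = 363

363 trailing zeros


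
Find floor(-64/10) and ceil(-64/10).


-64/10 = -6.4000
floor = -7
ceil = -6

floor = -7, ceil = -6


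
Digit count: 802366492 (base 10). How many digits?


802366492 has 9 digits in base 10
floor(log10(802366492)) + 1 = floor(8.9044) + 1 = 9

9 digits (base 10)


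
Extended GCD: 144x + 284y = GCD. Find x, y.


Tabular extended Euclidean (each row: r = 144*s + 284*t):
r=144, s=1, t=0
r=284, s=0, t=1
q=0: r=144, s=1, t=0   [144*(1) + 284*(0) = 144]
q=1: r=140, s=-1, t=1   [144*(-1) + 284*(1) = 140]
q=1: r=4, s=2, t=-1   [144*(2) + 284*(-1) = 4]
q=35: r=0, s=-71, t=36   [144*(-71) + 284*(36) = 0]
GCD = 4; from the row with r=4: x=2, y=-1
Check: 144*(2) + 284*(-1) = 288 - 284 = 4

GCD = 4, x = 2, y = -1


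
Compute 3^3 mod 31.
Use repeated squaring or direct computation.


3^1 mod 31 = 3
3^2 mod 31 = 9
3^3 mod 31 = 27


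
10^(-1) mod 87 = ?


Use the extended Euclidean algorithm on (87, 10); each row r = 87*s + 10*t:
r=87, s=1, t=0
r=10, s=0, t=1
q=8: r=7, s=1, t=-8   [87*(1) + 10*(-8) = 7]
q=1: r=3, s=-1, t=9   [87*(-1) + 10*(9) = 3]
q=2: r=1, s=3, t=-26   [87*(3) + 10*(-26) = 1]
q=3: r=0, s=-10, t=87   [87*(-10) + 10*(87) = 0]
GCD = 1 with t = -26, so 10*(-26) ≡ 1 (mod 87)
Inverse = -26 mod 87 = 61
Check: 10 * 61 = 610 ≡ 1 (mod 87)

10^(-1) ≡ 61 (mod 87)


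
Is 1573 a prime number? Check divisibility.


1573 / 11 = 143 (exact division)
1573 is NOT prime.

No, 1573 is not prime


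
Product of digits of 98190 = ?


9 × 8 × 1 × 9 × 0 = 0


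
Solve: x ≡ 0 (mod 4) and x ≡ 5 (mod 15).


M = 4*15 = 60
M1 = M/4 = 15, M2 = M/15 = 4
M1^(-1) mod 4 = 3, M2^(-1) mod 15 = 4
x = 0*15*3 + 5*4*4 = 80
80 mod 60 = 20
Check: 20 mod 4 = 0 ✓, 20 mod 15 = 5 ✓

x ≡ 20 (mod 60)


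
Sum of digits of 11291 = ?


1 + 1 + 2 + 9 + 1 = 14


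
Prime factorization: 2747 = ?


2747 / 41 = 67
67 / 67 = 1
2747 = 41 × 67


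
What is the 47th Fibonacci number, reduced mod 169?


F(k) mod 169 for k=1..47:
1, 1, 2, 3, 5, 8, 13, 21, 34, 55, 89, 144, 64, 39, 103, 142, 76, 49, 125, 5, 130, 135, 96, 62, 158, 51, 40, 91, 131, 53, 15, 68, 83, 151, 65, 47, 112, 159, 102, 92, 25, 117, 142, 90, 63, 153, 47
F(47) mod 169 = 47


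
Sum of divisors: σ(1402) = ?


Divisors of 1402: 1, 2, 701, 1402
Sum = 1 + 2 + 701 + 1402 = 2106

σ(1402) = 2106


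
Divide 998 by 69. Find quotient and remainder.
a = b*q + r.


998 = 69 * 14 + 32
Check: 966 + 32 = 998

q = 14, r = 32


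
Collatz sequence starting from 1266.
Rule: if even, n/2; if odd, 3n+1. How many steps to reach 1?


1266 → 633 → 1900 → 950 → 475 → 1426 → 713 → 2140 → 1070 → 535 → 1606 → 803 → 2410 → 1205 → 3616 → 1808 → 904 → 452 → 226 → 113 → 340 → 170 → 85 → 256 → 128 → 64 → 32 → 16 → 8 → 4 → 2 → 1
Total steps = 31

31 steps


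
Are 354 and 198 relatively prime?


Euclidean algorithm:
354 = 1 * 198 + 156
198 = 1 * 156 + 42
156 = 3 * 42 + 30
42 = 1 * 30 + 12
30 = 2 * 12 + 6
12 = 2 * 6 + 0
GCD(354, 198) = 6

No, not coprime (GCD = 6)


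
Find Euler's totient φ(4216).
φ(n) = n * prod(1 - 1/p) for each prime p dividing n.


4216 = 2^3 × 17 × 31
Prime factors: 2, 17, 31
φ(4216) = 4216 × (1-1/2) × (1-1/17) × (1-1/31)
= 4216 × 1/2 × 16/17 × 30/31 = 1920

φ(4216) = 1920


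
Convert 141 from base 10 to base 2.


141 (base 10) = 141 (decimal)
141 (decimal) = 10001101 (base 2)


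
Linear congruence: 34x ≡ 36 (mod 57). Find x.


GCD(34, 57) = 1, unique solution
a^(-1) mod 57 = 52
x = 52 * 36 mod 57 = 48

x ≡ 48 (mod 57)


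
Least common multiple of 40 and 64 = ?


GCD(40, 64) = 8
LCM = 40*64/8 = 2560/8 = 320

LCM = 320


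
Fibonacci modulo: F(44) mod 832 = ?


F(k) mod 832 for k=1..44:
1, 1, 2, 3, 5, 8, 13, 21, 34, 55, 89, 144, 233, 377, 610, 155, 765, 88, 21, 109, 130, 239, 369, 608, 145, 753, 66, 819, 53, 40, 93, 133, 226, 359, 585, 112, 697, 809, 674, 651, 493, 312, 805, 285
F(44) mod 832 = 285


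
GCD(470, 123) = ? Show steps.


470 = 3 * 123 + 101
123 = 1 * 101 + 22
101 = 4 * 22 + 13
22 = 1 * 13 + 9
13 = 1 * 9 + 4
9 = 2 * 4 + 1
4 = 4 * 1 + 0
GCD = 1


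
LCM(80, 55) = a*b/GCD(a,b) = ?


GCD(80, 55) = 5
LCM = 80*55/5 = 4400/5 = 880

LCM = 880


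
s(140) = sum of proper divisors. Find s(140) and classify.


Proper divisors: 1, 2, 4, 5, 7, 10, 14, 20, 28, 35, 70
Sum = 1 + 2 + 4 + 5 + 7 + 10 + 14 + 20 + 28 + 35 + 70 = 196
196 > 140 → abundant

s(140) = 196 (abundant)


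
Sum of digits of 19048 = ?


1 + 9 + 0 + 4 + 8 = 22


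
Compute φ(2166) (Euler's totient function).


2166 = 2 × 3 × 19^2
Prime factors: 2, 3, 19
φ(2166) = 2166 × (1-1/2) × (1-1/3) × (1-1/19)
= 2166 × 1/2 × 2/3 × 18/19 = 684

φ(2166) = 684


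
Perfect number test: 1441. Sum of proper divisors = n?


Proper divisors of 1441: 1, 11, 131
Sum = 1 + 11 + 131 = 143

No, 1441 is not perfect (143 ≠ 1441)


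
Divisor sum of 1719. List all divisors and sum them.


Divisors of 1719: 1, 3, 9, 191, 573, 1719
Sum = 1 + 3 + 9 + 191 + 573 + 1719 = 2496

σ(1719) = 2496


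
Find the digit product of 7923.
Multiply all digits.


7 × 9 × 2 × 3 = 378


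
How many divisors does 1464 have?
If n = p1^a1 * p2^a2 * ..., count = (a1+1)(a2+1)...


1464 = 2^3 × 3^1 × 61^1
d(1464) = (3+1) × (1+1) × (1+1) = 16

16 divisors


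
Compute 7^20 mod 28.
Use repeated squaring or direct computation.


7^1 mod 28 = 7
7^2 mod 28 = 21
7^3 mod 28 = 7
7^4 mod 28 = 21
7^5 mod 28 = 7
7^6 mod 28 = 21
7^7 mod 28 = 7
7^8 mod 28 = 21
7^9 mod 28 = 7
7^10 mod 28 = 21
7^11 mod 28 = 7
7^12 mod 28 = 21
7^13 mod 28 = 7
7^14 mod 28 = 21
7^15 mod 28 = 7
7^16 mod 28 = 21
7^17 mod 28 = 7
7^18 mod 28 = 21
7^19 mod 28 = 7
7^20 mod 28 = 21


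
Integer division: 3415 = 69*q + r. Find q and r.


3415 = 69 * 49 + 34
Check: 3381 + 34 = 3415

q = 49, r = 34


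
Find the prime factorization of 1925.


1925 / 5 = 385
385 / 5 = 77
77 / 7 = 11
11 / 11 = 1
1925 = 5^2 × 7 × 11


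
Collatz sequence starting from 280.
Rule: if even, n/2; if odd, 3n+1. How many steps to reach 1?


280 → 140 → 70 → 35 → 106 → 53 → 160 → 80 → 40 → 20 → 10 → 5 → 16 → 8 → 4 → 2 → 1
Total steps = 16

16 steps


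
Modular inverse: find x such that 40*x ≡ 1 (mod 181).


Use the extended Euclidean algorithm on (181, 40); each row r = 181*s + 40*t:
r=181, s=1, t=0
r=40, s=0, t=1
q=4: r=21, s=1, t=-4   [181*(1) + 40*(-4) = 21]
q=1: r=19, s=-1, t=5   [181*(-1) + 40*(5) = 19]
q=1: r=2, s=2, t=-9   [181*(2) + 40*(-9) = 2]
q=9: r=1, s=-19, t=86   [181*(-19) + 40*(86) = 1]
q=2: r=0, s=40, t=-181   [181*(40) + 40*(-181) = 0]
GCD = 1 with t = 86, so 40*(86) ≡ 1 (mod 181)
Inverse = 86 mod 181 = 86
Check: 40 * 86 = 3440 ≡ 1 (mod 181)

40^(-1) ≡ 86 (mod 181)


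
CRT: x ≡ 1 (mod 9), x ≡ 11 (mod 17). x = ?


M = 9*17 = 153
M1 = M/9 = 17, M2 = M/17 = 9
M1^(-1) mod 9 = 8, M2^(-1) mod 17 = 2
x = 1*17*8 + 11*9*2 = 334
334 mod 153 = 28
Check: 28 mod 9 = 1 ✓, 28 mod 17 = 11 ✓

x ≡ 28 (mod 153)


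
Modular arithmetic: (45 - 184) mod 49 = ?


45 - 184 = -139
-139 mod 49 = 8


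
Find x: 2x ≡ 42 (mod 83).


GCD(2, 83) = 1, unique solution
a^(-1) mod 83 = 42
x = 42 * 42 mod 83 = 21

x ≡ 21 (mod 83)


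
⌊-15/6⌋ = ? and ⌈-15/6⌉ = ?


-15/6 = -2.5000
floor = -3
ceil = -2

floor = -3, ceil = -2


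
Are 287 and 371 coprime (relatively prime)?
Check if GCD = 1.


Euclidean algorithm:
371 = 1 * 287 + 84
287 = 3 * 84 + 35
84 = 2 * 35 + 14
35 = 2 * 14 + 7
14 = 2 * 7 + 0
GCD(287, 371) = 7

No, not coprime (GCD = 7)


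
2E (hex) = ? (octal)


2E (base 16) = 46 (decimal)
46 (decimal) = 56 (base 8)


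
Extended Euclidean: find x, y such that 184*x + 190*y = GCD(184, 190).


Tabular extended Euclidean (each row: r = 184*s + 190*t):
r=184, s=1, t=0
r=190, s=0, t=1
q=0: r=184, s=1, t=0   [184*(1) + 190*(0) = 184]
q=1: r=6, s=-1, t=1   [184*(-1) + 190*(1) = 6]
q=30: r=4, s=31, t=-30   [184*(31) + 190*(-30) = 4]
q=1: r=2, s=-32, t=31   [184*(-32) + 190*(31) = 2]
q=2: r=0, s=95, t=-92   [184*(95) + 190*(-92) = 0]
GCD = 2; from the row with r=2: x=-32, y=31
Check: 184*(-32) + 190*(31) = -5888 + 5890 = 2

GCD = 2, x = -32, y = 31


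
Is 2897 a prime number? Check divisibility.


Check divisors up to sqrt(2897) = 53.8238
No divisors found.
2897 is prime.

Yes, 2897 is prime


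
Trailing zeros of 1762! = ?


floor(1762/5) = 352
floor(1762/25) = 70
floor(1762/125) = 14
floor(1762/625) = 2
Total = 438

438 trailing zeros


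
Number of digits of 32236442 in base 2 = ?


32236442 in base 2 = 1111010111110001110011010
Number of digits = 25

25 digits (base 2)


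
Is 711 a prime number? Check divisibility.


711 / 3 = 237 (exact division)
711 is NOT prime.

No, 711 is not prime


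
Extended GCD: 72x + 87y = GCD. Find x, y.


Tabular extended Euclidean (each row: r = 72*s + 87*t):
r=72, s=1, t=0
r=87, s=0, t=1
q=0: r=72, s=1, t=0   [72*(1) + 87*(0) = 72]
q=1: r=15, s=-1, t=1   [72*(-1) + 87*(1) = 15]
q=4: r=12, s=5, t=-4   [72*(5) + 87*(-4) = 12]
q=1: r=3, s=-6, t=5   [72*(-6) + 87*(5) = 3]
q=4: r=0, s=29, t=-24   [72*(29) + 87*(-24) = 0]
GCD = 3; from the row with r=3: x=-6, y=5
Check: 72*(-6) + 87*(5) = -432 + 435 = 3

GCD = 3, x = -6, y = 5


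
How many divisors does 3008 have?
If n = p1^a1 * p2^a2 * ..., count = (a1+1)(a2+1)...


3008 = 2^6 × 47^1
d(3008) = (6+1) × (1+1) = 14

14 divisors


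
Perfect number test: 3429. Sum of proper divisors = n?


Proper divisors of 3429: 1, 3, 9, 27, 127, 381, 1143
Sum = 1 + 3 + 9 + 27 + 127 + 381 + 1143 = 1691

No, 3429 is not perfect (1691 ≠ 3429)


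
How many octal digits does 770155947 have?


770155947 in base 8 = 5571722653
Number of digits = 10

10 digits (base 8)


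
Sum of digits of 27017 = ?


2 + 7 + 0 + 1 + 7 = 17


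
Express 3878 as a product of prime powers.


3878 / 2 = 1939
1939 / 7 = 277
277 / 277 = 1
3878 = 2 × 7 × 277


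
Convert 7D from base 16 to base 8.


7D (base 16) = 125 (decimal)
125 (decimal) = 175 (base 8)


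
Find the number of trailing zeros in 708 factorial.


floor(708/5) = 141
floor(708/25) = 28
floor(708/125) = 5
floor(708/625) = 1
Total = 175

175 trailing zeros


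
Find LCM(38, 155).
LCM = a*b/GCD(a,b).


GCD(38, 155) = 1
LCM = 38*155/1 = 5890/1 = 5890

LCM = 5890


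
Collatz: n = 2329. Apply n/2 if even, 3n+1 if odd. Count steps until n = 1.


2329 → 6988 → 3494 → 1747 → 5242 → 2621 → 7864 → 3932 → 1966 → 983 → 2950 → 1475 → 4426 → 2213 → 6640 → 3320 → 1660 → 830 → 415 → 1246 → 623 → 1870 → 935 → 2806 → 1403 → 4210 → 2105 → 6316 → 3158 → 1579 → 4738 → 2369 → 7108 → 3554 → 1777 → 5332 → 2666 → 1333 → 4000 → 2000 → 1000 → 500 → 250 → 125 → 376 → 188 → 94 → 47 → 142 → 71 → 214 → 107 → 322 → 161 → 484 → 242 → 121 → 364 → 182 → 91 → 274 → 137 → 412 → 206 → 103 → 310 → 155 → 466 → 233 → 700 → 350 → 175 → 526 → 263 → 790 → 395 → 1186 → 593 → 1780 → 890 → 445 → 1336 → 668 → 334 → 167 → 502 → 251 → 754 → 377 → 1132 → 566 → 283 → 850 → 425 → 1276 → 638 → 319 → 958 → 479 → 1438 → 719 → 2158 → 1079 → 3238 → 1619 → 4858 → 2429 → 7288 → 3644 → 1822 → 911 → 2734 → 1367 → 4102 → 2051 → 6154 → 3077 → 9232 → 4616 → 2308 → 1154 → 577 → 1732 → 866 → 433 → 1300 → 650 → 325 → 976 → 488 → 244 → 122 → 61 → 184 → 92 → 46 → 23 → 70 → 35 → 106 → 53 → 160 → 80 → 40 → 20 → 10 → 5 → 16 → 8 → 4 → 2 → 1
Total steps = 151

151 steps


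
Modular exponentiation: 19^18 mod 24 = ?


19^1 mod 24 = 19
19^2 mod 24 = 1
19^3 mod 24 = 19
19^4 mod 24 = 1
19^5 mod 24 = 19
19^6 mod 24 = 1
19^7 mod 24 = 19
19^8 mod 24 = 1
19^9 mod 24 = 19
19^10 mod 24 = 1
19^11 mod 24 = 19
19^12 mod 24 = 1
19^13 mod 24 = 19
19^14 mod 24 = 1
19^15 mod 24 = 19
19^16 mod 24 = 1
19^17 mod 24 = 19
19^18 mod 24 = 1


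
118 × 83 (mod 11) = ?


118 × 83 = 9794
9794 mod 11 = 4


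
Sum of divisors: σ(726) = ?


Divisors of 726: 1, 2, 3, 6, 11, 22, 33, 66, 121, 242, 363, 726
Sum = 1 + 2 + 3 + 6 + 11 + 22 + 33 + 66 + 121 + 242 + 363 + 726 = 1596

σ(726) = 1596


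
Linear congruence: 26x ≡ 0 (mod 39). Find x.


GCD(26, 39) = 13 divides 0
Divide: 2x ≡ 0 (mod 3)
x ≡ 0 (mod 3)


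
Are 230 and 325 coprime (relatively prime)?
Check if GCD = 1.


Euclidean algorithm:
325 = 1 * 230 + 95
230 = 2 * 95 + 40
95 = 2 * 40 + 15
40 = 2 * 15 + 10
15 = 1 * 10 + 5
10 = 2 * 5 + 0
GCD(230, 325) = 5

No, not coprime (GCD = 5)


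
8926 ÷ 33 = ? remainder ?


8926 = 33 * 270 + 16
Check: 8910 + 16 = 8926

q = 270, r = 16


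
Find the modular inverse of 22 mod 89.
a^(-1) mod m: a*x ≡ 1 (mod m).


Use the extended Euclidean algorithm on (89, 22); each row r = 89*s + 22*t:
r=89, s=1, t=0
r=22, s=0, t=1
q=4: r=1, s=1, t=-4   [89*(1) + 22*(-4) = 1]
q=22: r=0, s=-22, t=89   [89*(-22) + 22*(89) = 0]
GCD = 1 with t = -4, so 22*(-4) ≡ 1 (mod 89)
Inverse = -4 mod 89 = 85
Check: 22 * 85 = 1870 ≡ 1 (mod 89)

22^(-1) ≡ 85 (mod 89)


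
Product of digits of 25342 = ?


2 × 5 × 3 × 4 × 2 = 240


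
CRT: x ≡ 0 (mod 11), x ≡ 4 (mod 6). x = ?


M = 11*6 = 66
M1 = M/11 = 6, M2 = M/6 = 11
M1^(-1) mod 11 = 2, M2^(-1) mod 6 = 5
x = 0*6*2 + 4*11*5 = 220
220 mod 66 = 22
Check: 22 mod 11 = 0 ✓, 22 mod 6 = 4 ✓

x ≡ 22 (mod 66)


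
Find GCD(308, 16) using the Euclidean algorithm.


308 = 19 * 16 + 4
16 = 4 * 4 + 0
GCD = 4


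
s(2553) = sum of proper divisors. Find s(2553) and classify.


Proper divisors: 1, 3, 23, 37, 69, 111, 851
Sum = 1 + 3 + 23 + 37 + 69 + 111 + 851 = 1095
1095 < 2553 → deficient

s(2553) = 1095 (deficient)


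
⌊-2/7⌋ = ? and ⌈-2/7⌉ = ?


-2/7 = -0.2857
floor = -1
ceil = 0

floor = -1, ceil = 0


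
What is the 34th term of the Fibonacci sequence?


Sequence: 1, 1, 2, 3, 5, 8, 13, 21, 34, 55, 89, 144, 233, 377, 610, 987, 1597, 2584, 4181, 6765, 10946, 17711, 28657, 46368, 75025, 121393, 196418, 317811, 514229, 832040, 1346269, 2178309, 3524578, 5702887
F(34) = 5702887


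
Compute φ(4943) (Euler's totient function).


4943 = 4943
Prime factors: 4943
φ(4943) = 4943 × (1-1/4943)
= 4943 × 4942/4943 = 4942

φ(4943) = 4942


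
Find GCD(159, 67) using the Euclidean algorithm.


159 = 2 * 67 + 25
67 = 2 * 25 + 17
25 = 1 * 17 + 8
17 = 2 * 8 + 1
8 = 8 * 1 + 0
GCD = 1


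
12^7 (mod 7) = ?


12^1 mod 7 = 5
12^2 mod 7 = 4
12^3 mod 7 = 6
12^4 mod 7 = 2
12^5 mod 7 = 3
12^6 mod 7 = 1
12^7 mod 7 = 5


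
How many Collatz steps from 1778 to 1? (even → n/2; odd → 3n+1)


1778 → 889 → 2668 → 1334 → 667 → 2002 → 1001 → 3004 → 1502 → 751 → 2254 → 1127 → 3382 → 1691 → 5074 → 2537 → 7612 → 3806 → 1903 → 5710 → 2855 → 8566 → 4283 → 12850 → 6425 → 19276 → 9638 → 4819 → 14458 → 7229 → 21688 → 10844 → 5422 → 2711 → 8134 → 4067 → 12202 → 6101 → 18304 → 9152 → 4576 → 2288 → 1144 → 572 → 286 → 143 → 430 → 215 → 646 → 323 → 970 → 485 → 1456 → 728 → 364 → 182 → 91 → 274 → 137 → 412 → 206 → 103 → 310 → 155 → 466 → 233 → 700 → 350 → 175 → 526 → 263 → 790 → 395 → 1186 → 593 → 1780 → 890 → 445 → 1336 → 668 → 334 → 167 → 502 → 251 → 754 → 377 → 1132 → 566 → 283 → 850 → 425 → 1276 → 638 → 319 → 958 → 479 → 1438 → 719 → 2158 → 1079 → 3238 → 1619 → 4858 → 2429 → 7288 → 3644 → 1822 → 911 → 2734 → 1367 → 4102 → 2051 → 6154 → 3077 → 9232 → 4616 → 2308 → 1154 → 577 → 1732 → 866 → 433 → 1300 → 650 → 325 → 976 → 488 → 244 → 122 → 61 → 184 → 92 → 46 → 23 → 70 → 35 → 106 → 53 → 160 → 80 → 40 → 20 → 10 → 5 → 16 → 8 → 4 → 2 → 1
Total steps = 148

148 steps


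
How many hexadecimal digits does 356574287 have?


356574287 in base 16 = 1540E44F
Number of digits = 8

8 digits (base 16)


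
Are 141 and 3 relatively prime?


Euclidean algorithm:
141 = 47 * 3 + 0
GCD(141, 3) = 3

No, not coprime (GCD = 3)


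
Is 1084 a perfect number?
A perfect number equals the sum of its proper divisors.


Proper divisors of 1084: 1, 2, 4, 271, 542
Sum = 1 + 2 + 4 + 271 + 542 = 820

No, 1084 is not perfect (820 ≠ 1084)


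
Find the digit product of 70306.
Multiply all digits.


7 × 0 × 3 × 0 × 6 = 0


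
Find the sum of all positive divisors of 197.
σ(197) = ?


Divisors of 197: 1, 197
Sum = 1 + 197 = 198

σ(197) = 198


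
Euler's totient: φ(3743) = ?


3743 = 19 × 197
Prime factors: 19, 197
φ(3743) = 3743 × (1-1/19) × (1-1/197)
= 3743 × 18/19 × 196/197 = 3528

φ(3743) = 3528


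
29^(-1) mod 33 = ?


Use the extended Euclidean algorithm on (33, 29); each row r = 33*s + 29*t:
r=33, s=1, t=0
r=29, s=0, t=1
q=1: r=4, s=1, t=-1   [33*(1) + 29*(-1) = 4]
q=7: r=1, s=-7, t=8   [33*(-7) + 29*(8) = 1]
q=4: r=0, s=29, t=-33   [33*(29) + 29*(-33) = 0]
GCD = 1 with t = 8, so 29*(8) ≡ 1 (mod 33)
Inverse = 8 mod 33 = 8
Check: 29 * 8 = 232 ≡ 1 (mod 33)

29^(-1) ≡ 8 (mod 33)


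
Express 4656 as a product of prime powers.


4656 / 2 = 2328
2328 / 2 = 1164
1164 / 2 = 582
582 / 2 = 291
291 / 3 = 97
97 / 97 = 1
4656 = 2^4 × 3 × 97


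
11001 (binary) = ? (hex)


11001 (base 2) = 25 (decimal)
25 (decimal) = 19 (base 16)


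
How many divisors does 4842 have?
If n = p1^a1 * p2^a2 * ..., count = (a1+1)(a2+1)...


4842 = 2^1 × 3^2 × 269^1
d(4842) = (1+1) × (2+1) × (1+1) = 12

12 divisors
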